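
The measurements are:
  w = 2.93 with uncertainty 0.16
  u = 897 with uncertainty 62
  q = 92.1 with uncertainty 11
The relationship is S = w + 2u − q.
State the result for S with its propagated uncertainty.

1700 ± 124

For a sum/difference, combine absolute errors in quadrature:
  (δw)² = 0.0256;  (2·δu)² = 15400;  (δq)² = 121
δS = √(15500) = 124
S = 1700.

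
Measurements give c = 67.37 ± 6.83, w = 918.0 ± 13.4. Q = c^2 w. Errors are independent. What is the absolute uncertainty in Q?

Relative error in a monomial: (δQ/Q)² = Σ (nᵢ · δxᵢ/xᵢ)².
  (2·δc/c)² = (2×0.101)² = 0.0411;  (1·δw/w)² = (1×0.0146)² = 0.000213
δQ/Q = √(0.0413) = 0.203
Q = 4.167e+06, so δQ = 0.203 × 4.167e+06 = 8.47e+05.

8.47e+05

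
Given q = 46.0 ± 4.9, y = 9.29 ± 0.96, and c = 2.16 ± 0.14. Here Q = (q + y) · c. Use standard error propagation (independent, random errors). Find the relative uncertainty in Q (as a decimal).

Let u = q + y = 55.3. δu = √(δq² + δy²) = √(24.0 + 0.922) = 4.99, so δu/u = 0.0903.
Q is then a monomial in u, c:
δQ/Q = √((δu/u)² + (1·δc/c)²) = √(0.00816 + 0.00420) = 0.111

0.111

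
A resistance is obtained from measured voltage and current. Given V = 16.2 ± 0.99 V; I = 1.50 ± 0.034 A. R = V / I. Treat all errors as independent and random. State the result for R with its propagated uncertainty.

10.8 ± 0.704 Ω

Products/powers → add relative errors in quadrature, weighted by exponent:
  (1·δV/V)² = (1×0.0611)² = 0.00373;  (-1·δI/I)² = (-1×0.0227)² = 0.000514
δR/R = √(0.00425) = 0.0652
R = 10.8 Ω, so δR = 0.0652 × 10.8 = 0.704 Ω.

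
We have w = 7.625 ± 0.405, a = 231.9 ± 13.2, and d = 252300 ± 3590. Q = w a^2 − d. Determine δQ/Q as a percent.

32.7%

Let p = w·a^2 = 410100. δp/p = √((1·δw/w)² + (2·δa/a)²) = √(0.00282 + 0.0130) = 0.126, so δp = 51500.
Q = p − d: δQ = √(δp² + δd²) = √(2.65e+09 + 1.29e+07) = 51600
Q = 157800, so δQ/Q = 51600/157800 = 0.327.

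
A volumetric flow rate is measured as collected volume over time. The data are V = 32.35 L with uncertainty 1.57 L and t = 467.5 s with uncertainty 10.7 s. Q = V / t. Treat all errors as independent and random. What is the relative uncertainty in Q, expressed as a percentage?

Each factor contributes (exponent × relative error)² to (δQ/Q)²:
  (1·δV/V)² = (1×0.0485)² = 0.00236;  (-1·δt/t)² = (-1×0.0229)² = 0.000524
δQ/Q = √(0.00288) = 0.0537

5.37%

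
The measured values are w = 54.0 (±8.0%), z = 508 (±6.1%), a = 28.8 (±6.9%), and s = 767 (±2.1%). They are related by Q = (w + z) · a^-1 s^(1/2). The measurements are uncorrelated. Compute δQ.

48.2

Let u = w + z = 562. δu = √(δw² + δz²) = √(18.7 + 960) = 31.3, so δu/u = 0.0557.
Q is then a monomial in u, a, s:
δQ/Q = √((δu/u)² + (-1·δa/a)² + (½·δs/s)²) = √(0.00310 + 0.00476 + 0.000110) = 0.0893
Q = 540, so δQ = 0.0893 × 540 = 48.2.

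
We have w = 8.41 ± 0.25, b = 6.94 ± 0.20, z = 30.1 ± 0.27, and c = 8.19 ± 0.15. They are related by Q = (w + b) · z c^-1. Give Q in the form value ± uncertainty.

56.4 ± 1.65

Let u = w + b = 15.4. δu = √(δw² + δb²) = √(0.0625 + 0.0400) = 0.320, so δu/u = 0.0209.
Q is then a monomial in u, z, c:
δQ/Q = √((δu/u)² + (1·δz/z)² + (-1·δc/c)²) = √(0.000435 + 8.05e-05 + 0.000335) = 0.0292
Q = 56.4, so δQ = 0.0292 × 56.4 = 1.65.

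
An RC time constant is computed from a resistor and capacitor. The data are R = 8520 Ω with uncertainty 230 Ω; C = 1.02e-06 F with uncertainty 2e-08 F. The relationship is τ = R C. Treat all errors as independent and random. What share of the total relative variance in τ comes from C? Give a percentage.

34.5%

(δτ/τ)² = (1·δR/R)² + (1·δC/C)²
  R term: (1×0.0270)² = 0.000729
  C term: (1×0.0196)² = 0.000384
Total = 0.00111. Share from C = 0.000384/0.00111 = 0.345.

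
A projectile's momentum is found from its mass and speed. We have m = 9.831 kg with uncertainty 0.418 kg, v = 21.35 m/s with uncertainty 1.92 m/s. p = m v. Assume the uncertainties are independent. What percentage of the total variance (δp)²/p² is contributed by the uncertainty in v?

81.7%

(δp/p)² = (1·δm/m)² + (1·δv/v)²
  m term: (1×0.0425)² = 0.00181
  v term: (1×0.0899)² = 0.00809
Total = 0.00990. Share from v = 0.00809/0.00990 = 0.817.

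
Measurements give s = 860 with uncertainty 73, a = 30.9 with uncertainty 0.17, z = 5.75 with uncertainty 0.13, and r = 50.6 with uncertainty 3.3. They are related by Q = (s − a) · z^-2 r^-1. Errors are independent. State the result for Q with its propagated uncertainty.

Let u = s − a = 829. δu = √(δs² + δa²) = √(5330 + 0.0289) = 73.0, so δu/u = 0.0880.
Q is then a monomial in u, z, r:
δQ/Q = √((δu/u)² + (-2·δz/z)² + (-1·δr/r)²) = √(0.00775 + 0.00204 + 0.00425) = 0.119
Q = 0.496, so δQ = 0.119 × 0.496 = 0.0587.

0.496 ± 0.0587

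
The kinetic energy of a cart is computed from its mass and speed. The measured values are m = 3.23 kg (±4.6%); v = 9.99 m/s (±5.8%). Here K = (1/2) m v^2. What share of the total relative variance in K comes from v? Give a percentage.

86.4%

(δK/K)² = (1·δm/m)² + (2·δv/v)²
  m term: (1×0.0460)² = 0.00212
  v term: (2×0.0580)² = 0.0135
Total = 0.0156. Share from v = 0.0135/0.0156 = 0.864.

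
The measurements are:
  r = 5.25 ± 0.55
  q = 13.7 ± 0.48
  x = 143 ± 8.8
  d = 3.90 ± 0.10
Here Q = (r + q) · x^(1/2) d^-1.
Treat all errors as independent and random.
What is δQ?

3.23

Let u = r + q = 18.9. δu = √(δr² + δq²) = √(0.303 + 0.230) = 0.730, so δu/u = 0.0385.
Q is then a monomial in u, x, d:
δQ/Q = √((δu/u)² + (½·δx/x)² + (-1·δd/d)²) = √(0.00148 + 0.000947 + 0.000657) = 0.0556
Q = 58.1, so δQ = 0.0556 × 58.1 = 3.23.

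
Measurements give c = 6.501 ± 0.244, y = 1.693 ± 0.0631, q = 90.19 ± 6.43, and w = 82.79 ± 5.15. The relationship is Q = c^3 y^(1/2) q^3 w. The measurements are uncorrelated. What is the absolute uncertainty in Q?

5.43e+09

For a monomial Q ∝ c^3, y^(1/2), q^3, w, fractional errors add in quadrature:
  (3·δc/c)² = (3×0.0375)² = 0.0127;  (½·δy/y)² = (0.5×0.0373)² = 0.000347;  (3·δq/q)² = (3×0.0713)² = 0.0457;  (1·δw/w)² = (1×0.0622)² = 0.00387
δQ/Q = √(0.0626) = 0.250
Q = 2.171e+10, so δQ = 0.250 × 2.171e+10 = 5.43e+09.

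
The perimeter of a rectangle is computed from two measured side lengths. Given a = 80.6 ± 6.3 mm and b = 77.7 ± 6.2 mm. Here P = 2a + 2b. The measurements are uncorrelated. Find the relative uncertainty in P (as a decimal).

Sums and differences: (δP)² = Σ (cᵢ δxᵢ)².
  (2·δa)² = 159;  (2·δb)² = 154
δP = √(313) = 17.7 mm
P = 317 mm, so δP/P = 17.7/317 = 0.0558.

0.0558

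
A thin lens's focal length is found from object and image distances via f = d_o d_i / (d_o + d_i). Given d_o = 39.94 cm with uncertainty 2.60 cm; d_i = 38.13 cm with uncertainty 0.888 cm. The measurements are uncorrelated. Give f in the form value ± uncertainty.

19.51 ± 0.662 cm

∂f/∂d_o = (d_i/(d_o+d_i))² = 0.239;  ∂f/∂d_i = (d_o/(d_o+d_i))² = 0.262
δf = √((∂f/∂d_o · δd_o)² + (∂f/∂d_i · δd_i)²) = √(0.385 + 0.0540) = 0.662 cm
f = 19.51 cm.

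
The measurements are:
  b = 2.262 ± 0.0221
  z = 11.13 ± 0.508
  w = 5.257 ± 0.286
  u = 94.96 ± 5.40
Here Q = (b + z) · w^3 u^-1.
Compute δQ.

3.63

Let h = b + z = 13.39. δh = √(δb² + δz²) = √(0.000488 + 0.258) = 0.508, so δh/h = 0.0380.
Q is then a monomial in h, w, u:
δQ/Q = √((δh/h)² + (3·δw/w)² + (-1·δu/u)²) = √(0.00144 + 0.0266 + 0.00323) = 0.177
Q = 20.49, so δQ = 0.177 × 20.49 = 3.63.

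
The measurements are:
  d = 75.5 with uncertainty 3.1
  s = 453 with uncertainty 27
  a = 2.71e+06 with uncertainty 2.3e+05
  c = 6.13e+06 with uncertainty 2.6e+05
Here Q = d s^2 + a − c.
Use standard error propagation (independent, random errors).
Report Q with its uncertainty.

Let p = d·s^2 = 1.55e+07. δp/p = √((1·δd/d)² + (2·δs/s)²) = √(0.00169 + 0.0142) = 0.126, so δp = 1.95e+06.
Q = p + a − c: δQ = √(δp² + δa² + δc²) = √(3.82e+12 + 5.29e+10 + 6.76e+10) = 1.98e+06
Q = 1.21e+07.

(1.21 ± 0.198) × 10^7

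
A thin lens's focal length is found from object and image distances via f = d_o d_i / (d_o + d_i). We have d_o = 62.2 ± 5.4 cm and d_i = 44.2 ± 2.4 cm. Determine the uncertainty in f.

∂f/∂d_o = (d_i/(d_o+d_i))² = 0.173;  ∂f/∂d_i = (d_o/(d_o+d_i))² = 0.342
δf = √((∂f/∂d_o · δd_o)² + (∂f/∂d_i · δd_i)²) = √(0.868 + 0.673) = 1.24 cm

1.24 cm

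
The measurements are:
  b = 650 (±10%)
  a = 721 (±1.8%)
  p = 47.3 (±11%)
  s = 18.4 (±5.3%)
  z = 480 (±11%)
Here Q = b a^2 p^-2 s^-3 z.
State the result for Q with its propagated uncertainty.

11600 ± 3630

Q is a product of powers, so relative uncertainties combine in quadrature:
  (1·δb/b)² = (1×0.100)² = 0.0100;  (2·δa/a)² = (2×0.0180)² = 0.00130;  (-2·δp/p)² = (-2×0.110)² = 0.0484;  (-3·δs/s)² = (-3×0.0530)² = 0.0253;  (1·δz/z)² = (1×0.110)² = 0.0121
δQ/Q = √(0.0971) = 0.312
Q = 11600, so δQ = 0.312 × 11600 = 3630.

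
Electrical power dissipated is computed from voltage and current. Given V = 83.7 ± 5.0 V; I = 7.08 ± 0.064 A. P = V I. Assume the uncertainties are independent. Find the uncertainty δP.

35.8 W

Since P is a product/quotient, work with relative uncertainties:
  (1·δV/V)² = (1×0.0597)² = 0.00357;  (1·δI/I)² = (1×0.00904)² = 8.17e-05
δP/P = √(0.00365) = 0.0604
P = 593 W, so δP = 0.0604 × 593 = 35.8 W.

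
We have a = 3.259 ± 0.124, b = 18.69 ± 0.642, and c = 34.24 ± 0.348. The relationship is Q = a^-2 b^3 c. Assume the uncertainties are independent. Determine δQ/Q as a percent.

Since Q is a product/quotient, work with relative uncertainties:
  (-2·δa/a)² = (-2×0.0380)² = 0.00579;  (3·δb/b)² = (3×0.0343)² = 0.0106;  (1·δc/c)² = (1×0.0102)² = 0.000103
δQ/Q = √(0.0165) = 0.129

12.9%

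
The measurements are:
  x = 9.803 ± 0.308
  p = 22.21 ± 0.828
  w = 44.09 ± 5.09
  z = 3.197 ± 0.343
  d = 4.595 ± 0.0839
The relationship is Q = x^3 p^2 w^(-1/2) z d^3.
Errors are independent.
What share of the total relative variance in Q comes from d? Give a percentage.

(δQ/Q)² = (3·δx/x)² + (2·δp/p)² + (−½·δw/w)² + (1·δz/z)² + (3·δd/d)²
  x term: (3×0.0314)² = 0.00888
  p term: (2×0.0373)² = 0.00556
  w term: (-0.5×0.115)² = 0.00333
  z term: (1×0.107)² = 0.0115
  d term: (3×0.0183)² = 0.00300
Total = 0.0323. Share from d = 0.00300/0.0323 = 0.0929.

9.29%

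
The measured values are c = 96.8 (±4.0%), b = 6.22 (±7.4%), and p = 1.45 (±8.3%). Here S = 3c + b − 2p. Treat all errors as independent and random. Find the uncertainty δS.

11.6

S is a linear combination, so absolute uncertainties add in quadrature:
  (3·δc)² = 135;  (δb)² = 0.212;  (2·δp)² = 0.0579
δS = √(135) = 11.6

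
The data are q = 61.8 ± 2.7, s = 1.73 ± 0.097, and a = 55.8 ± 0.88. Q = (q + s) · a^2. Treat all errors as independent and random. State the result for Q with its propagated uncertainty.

Let u = q + s = 63.5. δu = √(δq² + δs²) = √(7.29 + 0.00941) = 2.70, so δu/u = 0.0425.
Q is then a monomial in u, a:
δQ/Q = √((δu/u)² + (2·δa/a)²) = √(0.00181 + 0.000995) = 0.0529
Q = 1.98e+05, so δQ = 0.0529 × 1.98e+05 = 10500.

(1.98 ± 0.105) × 10^5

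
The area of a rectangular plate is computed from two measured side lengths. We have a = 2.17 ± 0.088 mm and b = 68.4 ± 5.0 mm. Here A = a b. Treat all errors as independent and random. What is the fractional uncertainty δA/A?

Products/powers → add relative errors in quadrature, weighted by exponent:
  (1·δa/a)² = (1×0.0406)² = 0.00164;  (1·δb/b)² = (1×0.0731)² = 0.00534
δA/A = √(0.00699) = 0.0836

0.0836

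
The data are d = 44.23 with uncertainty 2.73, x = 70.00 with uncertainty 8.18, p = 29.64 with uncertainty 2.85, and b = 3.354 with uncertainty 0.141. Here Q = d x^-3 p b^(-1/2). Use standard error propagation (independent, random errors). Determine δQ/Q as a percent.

36.9%

For a monomial Q ∝ d, x^-3, p, b^(-1/2), fractional errors add in quadrature:
  (1·δd/d)² = (1×0.0617)² = 0.00381;  (-3·δx/x)² = (-3×0.117)² = 0.123;  (1·δp/p)² = (1×0.0962)² = 0.00925;  (−½·δb/b)² = (-0.5×0.0420)² = 0.000442
δQ/Q = √(0.136) = 0.369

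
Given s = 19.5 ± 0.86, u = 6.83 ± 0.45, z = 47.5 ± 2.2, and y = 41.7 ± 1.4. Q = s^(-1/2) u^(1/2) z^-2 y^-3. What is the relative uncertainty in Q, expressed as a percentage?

For a monomial Q ∝ s^(-1/2), u^(1/2), z^-2, y^-3, fractional errors add in quadrature:
  (−½·δs/s)² = (-0.5×0.0441)² = 0.000486;  (½·δu/u)² = (0.5×0.0659)² = 0.00109;  (-2·δz/z)² = (-2×0.0463)² = 0.00858;  (-3·δy/y)² = (-3×0.0336)² = 0.0101
δQ/Q = √(0.0203) = 0.142

14.2%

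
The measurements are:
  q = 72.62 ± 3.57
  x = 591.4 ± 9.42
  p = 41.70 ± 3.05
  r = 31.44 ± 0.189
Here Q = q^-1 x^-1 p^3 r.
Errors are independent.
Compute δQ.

Since Q is a product/quotient, work with relative uncertainties:
  (-1·δq/q)² = (-1×0.0492)² = 0.00242;  (-1·δx/x)² = (-1×0.0159)² = 0.000254;  (3·δp/p)² = (3×0.0731)² = 0.0481;  (1·δr/r)² = (1×0.00601)² = 3.61e-05
δQ/Q = √(0.0509) = 0.226
Q = 53.08, so δQ = 0.226 × 53.08 = 12.0.

12.0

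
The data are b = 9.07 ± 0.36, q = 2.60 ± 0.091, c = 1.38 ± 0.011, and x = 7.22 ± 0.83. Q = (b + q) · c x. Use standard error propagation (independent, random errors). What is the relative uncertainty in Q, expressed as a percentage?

12.0%

Let u = b + q = 11.7. δu = √(δb² + δq²) = √(0.130 + 0.00828) = 0.371, so δu/u = 0.0318.
Q is then a monomial in u, c, x:
δQ/Q = √((δu/u)² + (1·δc/c)² + (1·δx/x)²) = √(0.00101 + 6.35e-05 + 0.0132) = 0.120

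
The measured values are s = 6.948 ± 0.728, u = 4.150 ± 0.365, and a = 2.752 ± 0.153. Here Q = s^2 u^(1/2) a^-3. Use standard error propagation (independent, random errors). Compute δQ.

1.28

Products/powers → add relative errors in quadrature, weighted by exponent:
  (2·δs/s)² = (2×0.105)² = 0.0439;  (½·δu/u)² = (0.5×0.0880)² = 0.00193;  (-3·δa/a)² = (-3×0.0556)² = 0.0278
δQ/Q = √(0.0737) = 0.271
Q = 4.718, so δQ = 0.271 × 4.718 = 1.28.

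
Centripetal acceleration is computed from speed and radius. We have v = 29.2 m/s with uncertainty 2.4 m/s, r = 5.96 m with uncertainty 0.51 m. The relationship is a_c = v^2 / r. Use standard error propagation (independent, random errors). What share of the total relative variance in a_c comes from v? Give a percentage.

78.7%

(δa_c/a_c)² = (2·δv/v)² + (-1·δr/r)²
  v term: (2×0.0822)² = 0.0270
  r term: (-1×0.0856)² = 0.00732
Total = 0.0343. Share from v = 0.0270/0.0343 = 0.787.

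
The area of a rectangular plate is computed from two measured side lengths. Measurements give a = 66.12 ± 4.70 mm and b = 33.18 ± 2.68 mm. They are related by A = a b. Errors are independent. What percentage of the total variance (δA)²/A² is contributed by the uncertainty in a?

43.6%

(δA/A)² = (1·δa/a)² + (1·δb/b)²
  a term: (1×0.0711)² = 0.00505
  b term: (1×0.0808)² = 0.00652
Total = 0.0116. Share from a = 0.00505/0.0116 = 0.436.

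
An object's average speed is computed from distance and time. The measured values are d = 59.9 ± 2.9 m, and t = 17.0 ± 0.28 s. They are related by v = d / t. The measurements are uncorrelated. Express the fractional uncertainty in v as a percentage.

Relative error in a monomial: (δv/v)² = Σ (nᵢ · δxᵢ/xᵢ)².
  (1·δd/d)² = (1×0.0484)² = 0.00234;  (-1·δt/t)² = (-1×0.0165)² = 0.000271
δv/v = √(0.00262) = 0.0511

5.11%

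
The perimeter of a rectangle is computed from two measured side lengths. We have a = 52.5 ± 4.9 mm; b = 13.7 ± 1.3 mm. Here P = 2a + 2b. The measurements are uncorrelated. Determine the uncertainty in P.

P is a linear combination, so absolute uncertainties add in quadrature:
  (2·δa)² = 96.0;  (2·δb)² = 6.76
δP = √(103) = 10.1 mm

10.1 mm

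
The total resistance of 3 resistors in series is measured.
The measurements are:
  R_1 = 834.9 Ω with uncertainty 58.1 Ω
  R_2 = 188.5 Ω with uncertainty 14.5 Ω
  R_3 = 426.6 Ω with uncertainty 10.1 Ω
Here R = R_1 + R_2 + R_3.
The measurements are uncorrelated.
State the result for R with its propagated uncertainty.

For a sum/difference, combine absolute errors in quadrature:
  (δR_1)² = 3380;  (δR_2)² = 210;  (δR_3)² = 102
δR = √(3690) = 60.7 Ω
R = 1450 Ω.

1450 ± 60.7 Ω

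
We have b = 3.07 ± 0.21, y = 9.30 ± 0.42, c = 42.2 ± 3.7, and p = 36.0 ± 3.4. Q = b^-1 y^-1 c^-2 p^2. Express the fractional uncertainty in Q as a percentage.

27.0%

Q is a product of powers, so relative uncertainties combine in quadrature:
  (-1·δb/b)² = (-1×0.0684)² = 0.00468;  (-1·δy/y)² = (-1×0.0452)² = 0.00204;  (-2·δc/c)² = (-2×0.0877)² = 0.0307;  (2·δp/p)² = (2×0.0944)² = 0.0357
δQ/Q = √(0.0731) = 0.270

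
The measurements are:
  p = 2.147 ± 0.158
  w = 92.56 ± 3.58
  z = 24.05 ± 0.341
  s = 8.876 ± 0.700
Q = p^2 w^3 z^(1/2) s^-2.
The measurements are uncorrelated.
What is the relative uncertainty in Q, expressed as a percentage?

24.5%

Since Q is a product/quotient, work with relative uncertainties:
  (2·δp/p)² = (2×0.0736)² = 0.0217;  (3·δw/w)² = (3×0.0387)² = 0.0135;  (½·δz/z)² = (0.5×0.0142)² = 5.03e-05;  (-2·δs/s)² = (-2×0.0789)² = 0.0249
δQ/Q = √(0.0601) = 0.245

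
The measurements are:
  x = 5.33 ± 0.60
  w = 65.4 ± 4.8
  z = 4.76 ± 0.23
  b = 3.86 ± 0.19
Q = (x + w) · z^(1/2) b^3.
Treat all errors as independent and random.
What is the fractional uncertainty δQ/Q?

0.165

Let u = x + w = 70.7. δu = √(δx² + δw²) = √(0.360 + 23.0) = 4.84, so δu/u = 0.0684.
Q is then a monomial in u, z, b:
δQ/Q = √((δu/u)² + (½·δz/z)² + (3·δb/b)²) = √(0.00468 + 0.000584 + 0.0218) = 0.165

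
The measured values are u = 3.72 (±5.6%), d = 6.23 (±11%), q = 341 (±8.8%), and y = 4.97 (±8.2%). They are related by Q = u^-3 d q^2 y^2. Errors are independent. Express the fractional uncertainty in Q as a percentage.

31.3%

Q is a product of powers, so relative uncertainties combine in quadrature:
  (-3·δu/u)² = (-3×0.0560)² = 0.0282;  (1·δd/d)² = (1×0.110)² = 0.0121;  (2·δq/q)² = (2×0.0880)² = 0.0310;  (2·δy/y)² = (2×0.0820)² = 0.0269
δQ/Q = √(0.0982) = 0.313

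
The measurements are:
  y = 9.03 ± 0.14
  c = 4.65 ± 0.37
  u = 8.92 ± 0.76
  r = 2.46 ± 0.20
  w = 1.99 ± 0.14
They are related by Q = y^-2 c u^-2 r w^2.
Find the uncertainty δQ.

0.00175

Q is a product of powers, so relative uncertainties combine in quadrature:
  (-2·δy/y)² = (-2×0.0155)² = 0.000961;  (1·δc/c)² = (1×0.0796)² = 0.00633;  (-2·δu/u)² = (-2×0.0852)² = 0.0290;  (1·δr/r)² = (1×0.0813)² = 0.00661;  (2·δw/w)² = (2×0.0704)² = 0.0198
δQ/Q = √(0.0627) = 0.250
Q = 0.00698, so δQ = 0.250 × 0.00698 = 0.00175.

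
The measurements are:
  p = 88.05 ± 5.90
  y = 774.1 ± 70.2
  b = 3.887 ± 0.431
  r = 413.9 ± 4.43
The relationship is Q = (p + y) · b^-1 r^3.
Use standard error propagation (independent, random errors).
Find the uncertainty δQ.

Let u = p + y = 862.1. δu = √(δp² + δy²) = √(34.8 + 4930) = 70.4, so δu/u = 0.0817.
Q is then a monomial in u, b, r:
δQ/Q = √((δu/u)² + (-1·δb/b)² + (3·δr/r)²) = √(0.00668 + 0.0123 + 0.00103) = 0.141
Q = 1.573e+10, so δQ = 0.141 × 1.573e+10 = 2.22e+09.

2.22e+09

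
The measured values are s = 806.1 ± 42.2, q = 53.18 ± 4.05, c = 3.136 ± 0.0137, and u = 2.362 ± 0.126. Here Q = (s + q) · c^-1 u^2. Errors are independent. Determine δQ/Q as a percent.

Let w = s + q = 859.3. δw = √(δs² + δq²) = √(1780 + 16.4) = 42.4, so δw/w = 0.0493.
Q is then a monomial in w, c, u:
δQ/Q = √((δw/w)² + (-1·δc/c)² + (2·δu/u)²) = √(0.00243 + 1.91e-05 + 0.0114) = 0.118

11.8%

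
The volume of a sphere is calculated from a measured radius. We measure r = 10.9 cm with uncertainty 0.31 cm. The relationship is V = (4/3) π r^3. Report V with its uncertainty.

5420 ± 463 cm^3

V ∝ r^3, so δV/V = |3| · δr/r = 3 × 0.0284 = 0.0853.
V = 5420 cm^3, so δV = 0.0853 × 5420 = 463 cm^3.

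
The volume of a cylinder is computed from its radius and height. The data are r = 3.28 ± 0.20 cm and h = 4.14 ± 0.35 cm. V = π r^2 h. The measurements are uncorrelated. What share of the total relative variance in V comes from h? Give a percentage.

32.5%

(δV/V)² = (2·δr/r)² + (1·δh/h)²
  r term: (2×0.0610)² = 0.0149
  h term: (1×0.0845)² = 0.00715
Total = 0.0220. Share from h = 0.00715/0.0220 = 0.325.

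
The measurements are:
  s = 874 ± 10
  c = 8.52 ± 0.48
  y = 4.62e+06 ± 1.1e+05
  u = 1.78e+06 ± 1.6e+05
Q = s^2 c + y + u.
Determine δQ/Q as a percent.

Let p = s^2·c = 6.51e+06. δp/p = √((2·δs/s)² + (1·δc/c)²) = √(0.000524 + 0.00317) = 0.0608, so δp = 3.96e+05.
Q = p + y + u: δQ = √(δp² + δy² + δu²) = √(1.57e+11 + 1.21e+10 + 2.56e+10) = 4.41e+05
Q = 1.29e+07, so δQ/Q = 4.41e+05/1.29e+07 = 0.0342.

3.42%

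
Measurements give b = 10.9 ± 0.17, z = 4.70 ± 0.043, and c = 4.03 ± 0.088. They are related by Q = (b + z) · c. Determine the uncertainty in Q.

Let u = b + z = 15.6. δu = √(δb² + δz²) = √(0.0289 + 0.00185) = 0.175, so δu/u = 0.0112.
Q is then a monomial in u, c:
δQ/Q = √((δu/u)² + (1·δc/c)²) = √(0.000126 + 0.000477) = 0.0246
Q = 62.9, so δQ = 0.0246 × 62.9 = 1.54.

1.54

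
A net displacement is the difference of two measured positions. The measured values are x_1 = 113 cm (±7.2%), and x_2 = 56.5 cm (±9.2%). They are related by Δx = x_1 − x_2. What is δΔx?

Sums and differences: (δΔx)² = Σ (cᵢ δxᵢ)².
  (δx_1)² = 66.2;  (δx_2)² = 27.0
δΔx = √(93.2) = 9.65 cm

9.65 cm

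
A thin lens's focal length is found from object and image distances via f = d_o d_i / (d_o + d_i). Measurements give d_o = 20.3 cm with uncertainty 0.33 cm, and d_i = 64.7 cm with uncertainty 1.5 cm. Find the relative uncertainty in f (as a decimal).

0.0136

∂f/∂d_o = (d_i/(d_o+d_i))² = 0.579;  ∂f/∂d_i = (d_o/(d_o+d_i))² = 0.0570
δf = √((∂f/∂d_o · δd_o)² + (∂f/∂d_i · δd_i)²) = √(0.0366 + 0.00732) = 0.209 cm
f = 15.5 cm, so δf/f = 0.209/15.5 = 0.0136.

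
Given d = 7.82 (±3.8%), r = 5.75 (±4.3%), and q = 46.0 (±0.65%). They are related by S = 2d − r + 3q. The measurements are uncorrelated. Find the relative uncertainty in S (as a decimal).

Each term contributes (cᵢ δxᵢ)² to (δS)²:
  (2·δd)² = 0.353;  (δr)² = 0.0611;  (3·δq)² = 0.805
δS = √(1.22) = 1.10
S = 148, so δS/S = 1.10/148 = 0.00747.

0.00747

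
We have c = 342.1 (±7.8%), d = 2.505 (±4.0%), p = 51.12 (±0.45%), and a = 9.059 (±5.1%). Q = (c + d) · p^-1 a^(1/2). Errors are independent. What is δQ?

1.66

Let u = c + d = 344.6. δu = √(δc² + δd²) = √(712 + 0.0100) = 26.7, so δu/u = 0.0774.
Q is then a monomial in u, p, a:
δQ/Q = √((δu/u)² + (-1·δp/p)² + (½·δa/a)²) = √(0.00600 + 2.03e-05 + 0.000650) = 0.0816
Q = 20.29, so δQ = 0.0816 × 20.29 = 1.66.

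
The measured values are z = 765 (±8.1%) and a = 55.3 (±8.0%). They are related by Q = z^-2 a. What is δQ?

Q is a product of powers, so relative uncertainties combine in quadrature:
  (-2·δz/z)² = (-2×0.0810)² = 0.0262;  (1·δa/a)² = (1×0.0800)² = 0.00640
δQ/Q = √(0.0326) = 0.181
Q = 9.45e-05, so δQ = 0.181 × 9.45e-05 = 1.71e-05.

1.71e-05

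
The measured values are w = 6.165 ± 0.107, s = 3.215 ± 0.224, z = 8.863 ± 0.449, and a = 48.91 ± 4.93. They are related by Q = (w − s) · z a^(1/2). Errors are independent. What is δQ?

20.2

Let u = w − s = 2.950. δu = √(δw² + δs²) = √(0.0114 + 0.0502) = 0.248, so δu/u = 0.0842.
Q is then a monomial in u, z, a:
δQ/Q = √((δu/u)² + (1·δz/z)² + (½·δa/a)²) = √(0.00708 + 0.00257 + 0.00254) = 0.110
Q = 182.9, so δQ = 0.110 × 182.9 = 20.2.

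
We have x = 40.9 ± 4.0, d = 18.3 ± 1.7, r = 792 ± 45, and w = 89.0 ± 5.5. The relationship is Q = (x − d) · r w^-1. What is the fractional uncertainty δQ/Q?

Let u = x − d = 22.6. δu = √(δx² + δd²) = √(16.0 + 2.89) = 4.35, so δu/u = 0.192.
Q is then a monomial in u, r, w:
δQ/Q = √((δu/u)² + (1·δr/r)² + (-1·δw/w)²) = √(0.0370 + 0.00323 + 0.00382) = 0.210

0.210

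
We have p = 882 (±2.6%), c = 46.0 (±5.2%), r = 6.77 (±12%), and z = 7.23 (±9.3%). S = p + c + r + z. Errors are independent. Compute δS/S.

S is a linear combination, so absolute uncertainties add in quadrature:
  (δp)² = 526;  (δc)² = 5.72;  (δr)² = 0.660;  (δz)² = 0.452
δS = √(533) = 23.1
S = 942, so δS/S = 23.1/942 = 0.0245.

0.0245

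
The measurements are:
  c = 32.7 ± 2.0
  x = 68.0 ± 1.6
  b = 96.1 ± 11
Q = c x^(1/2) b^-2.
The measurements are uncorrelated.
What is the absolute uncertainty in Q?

0.00693

Since Q is a product/quotient, work with relative uncertainties:
  (1·δc/c)² = (1×0.0612)² = 0.00374;  (½·δx/x)² = (0.5×0.0235)² = 0.000138;  (-2·δb/b)² = (-2×0.114)² = 0.0524
δQ/Q = √(0.0563) = 0.237
Q = 0.0292, so δQ = 0.237 × 0.0292 = 0.00693.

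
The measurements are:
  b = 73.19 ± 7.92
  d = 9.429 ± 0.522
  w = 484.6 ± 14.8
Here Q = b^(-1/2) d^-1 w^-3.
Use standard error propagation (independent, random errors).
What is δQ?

Q is a product of powers, so relative uncertainties combine in quadrature:
  (−½·δb/b)² = (-0.5×0.108)² = 0.00293;  (-1·δd/d)² = (-1×0.0554)² = 0.00306;  (-3·δw/w)² = (-3×0.0305)² = 0.00839
δQ/Q = √(0.0144) = 0.120
Q = 1.089e-10, so δQ = 0.120 × 1.089e-10 = 1.31e-11.

1.31e-11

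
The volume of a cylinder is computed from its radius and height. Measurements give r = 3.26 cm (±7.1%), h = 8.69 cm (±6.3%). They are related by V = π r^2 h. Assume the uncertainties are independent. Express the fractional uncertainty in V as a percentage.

15.5%

Since V is a product/quotient, work with relative uncertainties:
  (2·δr/r)² = (2×0.0710)² = 0.0202;  (1·δh/h)² = (1×0.0630)² = 0.00397
δV/V = √(0.0241) = 0.155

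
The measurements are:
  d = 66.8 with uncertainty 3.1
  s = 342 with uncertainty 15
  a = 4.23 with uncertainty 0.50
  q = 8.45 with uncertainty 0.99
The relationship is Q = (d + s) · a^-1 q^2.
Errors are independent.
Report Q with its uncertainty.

Let u = d + s = 409. δu = √(δd² + δs²) = √(9.61 + 225) = 15.3, so δu/u = 0.0375.
Q is then a monomial in u, a, q:
δQ/Q = √((δu/u)² + (-1·δa/a)² + (2·δq/q)²) = √(0.00140 + 0.0140 + 0.0549) = 0.265
Q = 6900, so δQ = 0.265 × 6900 = 1830.

6900 ± 1830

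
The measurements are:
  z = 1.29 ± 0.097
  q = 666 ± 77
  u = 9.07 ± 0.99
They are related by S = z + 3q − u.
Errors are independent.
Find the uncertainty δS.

231

Sums and differences: (δS)² = Σ (cᵢ δxᵢ)².
  (δz)² = 0.00941;  (3·δq)² = 53400;  (δu)² = 0.980
δS = √(53400) = 231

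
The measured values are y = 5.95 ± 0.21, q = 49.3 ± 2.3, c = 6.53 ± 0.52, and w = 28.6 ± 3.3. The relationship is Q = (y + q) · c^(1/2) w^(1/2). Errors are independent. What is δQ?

61.6

Let u = y + q = 55.2. δu = √(δy² + δq²) = √(0.0441 + 5.29) = 2.31, so δu/u = 0.0418.
Q is then a monomial in u, c, w:
δQ/Q = √((δu/u)² + (½·δc/c)² + (½·δw/w)²) = √(0.00175 + 0.00159 + 0.00333) = 0.0816
Q = 755, so δQ = 0.0816 × 755 = 61.6.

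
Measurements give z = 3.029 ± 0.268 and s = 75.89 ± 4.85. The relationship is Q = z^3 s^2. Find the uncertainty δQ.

47200

Products/powers → add relative errors in quadrature, weighted by exponent:
  (3·δz/z)² = (3×0.0885)² = 0.0705;  (2·δs/s)² = (2×0.0639)² = 0.0163
δQ/Q = √(0.0868) = 0.295
Q = 160100, so δQ = 0.295 × 160100 = 47200.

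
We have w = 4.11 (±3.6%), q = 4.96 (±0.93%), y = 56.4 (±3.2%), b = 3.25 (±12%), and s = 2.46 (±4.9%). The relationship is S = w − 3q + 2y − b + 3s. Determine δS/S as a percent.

3.44%

S is a linear combination, so absolute uncertainties add in quadrature:
  (δw)² = 0.0219;  (3·δq)² = 0.0192;  (2·δy)² = 13.0;  (δb)² = 0.152;  (3·δs)² = 0.131
δS = √(13.4) = 3.65
S = 106, so δS/S = 3.65/106 = 0.0344.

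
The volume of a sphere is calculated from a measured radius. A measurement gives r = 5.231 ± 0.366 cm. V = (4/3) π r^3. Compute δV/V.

V ∝ r^3, so δV/V = |3| · δr/r = 3 × 0.0700 = 0.210.

0.210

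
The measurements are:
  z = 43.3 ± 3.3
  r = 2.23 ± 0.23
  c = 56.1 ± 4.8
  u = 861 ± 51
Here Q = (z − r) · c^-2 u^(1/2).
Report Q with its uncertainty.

Let w = z − r = 41.1. δw = √(δz² + δr²) = √(10.9 + 0.0529) = 3.31, so δw/w = 0.0805.
Q is then a monomial in w, c, u:
δQ/Q = √((δw/w)² + (-2·δc/c)² + (½·δu/u)²) = √(0.00649 + 0.0293 + 0.000877) = 0.191
Q = 0.383, so δQ = 0.191 × 0.383 = 0.0733.

0.383 ± 0.0733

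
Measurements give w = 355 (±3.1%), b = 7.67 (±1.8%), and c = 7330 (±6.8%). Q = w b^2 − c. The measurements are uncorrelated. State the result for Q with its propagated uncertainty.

13600 ± 1110

Let p = w·b^2 = 20900. δp/p = √((1·δw/w)² + (2·δb/b)²) = √(0.000961 + 0.00130) = 0.0475, so δp = 992.
Q = p − c: δQ = √(δp² + δc²) = √(9.84e+05 + 2.48e+05) = 1110
Q = 13600.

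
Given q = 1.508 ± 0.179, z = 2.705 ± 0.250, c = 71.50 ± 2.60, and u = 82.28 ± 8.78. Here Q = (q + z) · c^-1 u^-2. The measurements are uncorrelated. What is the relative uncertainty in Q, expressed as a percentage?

Let w = q + z = 4.213. δw = √(δq² + δz²) = √(0.0320 + 0.0625) = 0.307, so δw/w = 0.0730.
Q is then a monomial in w, c, u:
δQ/Q = √((δw/w)² + (-1·δc/c)² + (-2·δu/u)²) = √(0.00533 + 0.00132 + 0.0455) = 0.228

22.8%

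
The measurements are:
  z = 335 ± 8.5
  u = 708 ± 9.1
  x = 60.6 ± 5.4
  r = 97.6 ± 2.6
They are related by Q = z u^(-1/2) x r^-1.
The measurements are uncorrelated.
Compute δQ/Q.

0.0966

Q is a product of powers, so relative uncertainties combine in quadrature:
  (1·δz/z)² = (1×0.0254)² = 0.000644;  (−½·δu/u)² = (-0.5×0.0129)² = 4.13e-05;  (1·δx/x)² = (1×0.0891)² = 0.00794;  (-1·δr/r)² = (-1×0.0266)² = 0.000710
δQ/Q = √(0.00934) = 0.0966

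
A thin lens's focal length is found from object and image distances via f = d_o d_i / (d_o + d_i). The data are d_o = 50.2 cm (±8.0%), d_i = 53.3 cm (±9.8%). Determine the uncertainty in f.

∂f/∂d_o = (d_i/(d_o+d_i))² = 0.265;  ∂f/∂d_i = (d_o/(d_o+d_i))² = 0.235
δf = √((∂f/∂d_o · δd_o)² + (∂f/∂d_i · δd_i)²) = √(1.13 + 1.51) = 1.63 cm

1.63 cm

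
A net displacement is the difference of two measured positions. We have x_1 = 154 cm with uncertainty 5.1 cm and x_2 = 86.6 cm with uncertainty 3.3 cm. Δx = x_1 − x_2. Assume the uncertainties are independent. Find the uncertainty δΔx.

6.07 cm

Each term contributes (cᵢ δxᵢ)² to (δΔx)²:
  (δx_1)² = 26.0;  (δx_2)² = 10.9
δΔx = √(36.9) = 6.07 cm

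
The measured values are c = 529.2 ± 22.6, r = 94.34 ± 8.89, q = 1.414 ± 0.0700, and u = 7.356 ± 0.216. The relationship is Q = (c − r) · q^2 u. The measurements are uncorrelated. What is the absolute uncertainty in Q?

751

Let w = c − r = 434.9. δw = √(δc² + δr²) = √(511 + 79.0) = 24.3, so δw/w = 0.0558.
Q is then a monomial in w, q, u:
δQ/Q = √((δw/w)² + (2·δq/q)² + (1·δu/u)²) = √(0.00312 + 0.00980 + 0.000862) = 0.117
Q = 6396, so δQ = 0.117 × 6396 = 751.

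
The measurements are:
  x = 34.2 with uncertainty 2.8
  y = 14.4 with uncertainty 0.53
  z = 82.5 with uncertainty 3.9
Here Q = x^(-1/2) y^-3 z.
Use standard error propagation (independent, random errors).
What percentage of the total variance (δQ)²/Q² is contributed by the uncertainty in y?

(δQ/Q)² = (−½·δx/x)² + (-3·δy/y)² + (1·δz/z)²
  x term: (-0.5×0.0819)² = 0.00168
  y term: (-3×0.0368)² = 0.0122
  z term: (1×0.0473)² = 0.00223
Total = 0.0161. Share from y = 0.0122/0.0161 = 0.757.

75.7%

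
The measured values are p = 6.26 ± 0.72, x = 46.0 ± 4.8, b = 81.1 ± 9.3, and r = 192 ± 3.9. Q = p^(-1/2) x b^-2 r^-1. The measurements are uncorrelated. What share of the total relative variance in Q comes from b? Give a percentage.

78.3%

(δQ/Q)² = (−½·δp/p)² + (1·δx/x)² + (-2·δb/b)² + (-1·δr/r)²
  p term: (-0.5×0.115)² = 0.00331
  x term: (1×0.104)² = 0.0109
  b term: (-2×0.115)² = 0.0526
  r term: (-1×0.0203)² = 0.000413
Total = 0.0672. Share from b = 0.0526/0.0672 = 0.783.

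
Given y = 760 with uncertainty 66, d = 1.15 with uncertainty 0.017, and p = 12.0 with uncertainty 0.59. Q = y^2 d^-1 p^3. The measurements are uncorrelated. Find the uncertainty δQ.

Products/powers → add relative errors in quadrature, weighted by exponent:
  (2·δy/y)² = (2×0.0868)² = 0.0302;  (-1·δd/d)² = (-1×0.0148)² = 0.000219;  (3·δp/p)² = (3×0.0492)² = 0.0218
δQ/Q = √(0.0521) = 0.228
Q = 8.68e+08, so δQ = 0.228 × 8.68e+08 = 1.98e+08.

1.98e+08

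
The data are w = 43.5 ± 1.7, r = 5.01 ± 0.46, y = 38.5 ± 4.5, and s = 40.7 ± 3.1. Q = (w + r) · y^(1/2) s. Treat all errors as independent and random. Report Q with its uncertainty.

12300 ± 1260

Let u = w + r = 48.5. δu = √(δw² + δr²) = √(2.89 + 0.212) = 1.76, so δu/u = 0.0363.
Q is then a monomial in u, y, s:
δQ/Q = √((δu/u)² + (½·δy/y)² + (1·δs/s)²) = √(0.00132 + 0.00342 + 0.00580) = 0.103
Q = 12300, so δQ = 0.103 × 12300 = 1260.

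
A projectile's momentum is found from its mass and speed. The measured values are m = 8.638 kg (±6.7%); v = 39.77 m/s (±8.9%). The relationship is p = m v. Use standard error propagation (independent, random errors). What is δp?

Each factor contributes (exponent × relative error)² to (δp/p)²:
  (1·δm/m)² = (1×0.0670)² = 0.00449;  (1·δv/v)² = (1×0.0890)² = 0.00792
δp/p = √(0.0124) = 0.111
p = 343.5 kg·m/s, so δp = 0.111 × 343.5 = 38.3 kg·m/s.

38.3 kg·m/s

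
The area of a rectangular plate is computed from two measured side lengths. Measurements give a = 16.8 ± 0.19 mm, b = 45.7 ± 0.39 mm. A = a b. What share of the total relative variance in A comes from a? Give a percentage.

63.7%

(δA/A)² = (1·δa/a)² + (1·δb/b)²
  a term: (1×0.0113)² = 0.000128
  b term: (1×0.00853)² = 7.28e-05
Total = 0.000201. Share from a = 0.000128/0.000201 = 0.637.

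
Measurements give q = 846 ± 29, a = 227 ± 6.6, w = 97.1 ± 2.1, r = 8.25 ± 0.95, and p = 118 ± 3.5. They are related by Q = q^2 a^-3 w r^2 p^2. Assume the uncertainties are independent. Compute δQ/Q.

Since Q is a product/quotient, work with relative uncertainties:
  (2·δq/q)² = (2×0.0343)² = 0.00470;  (-3·δa/a)² = (-3×0.0291)² = 0.00761;  (1·δw/w)² = (1×0.0216)² = 0.000468;  (2·δr/r)² = (2×0.115)² = 0.0530;  (2·δp/p)² = (2×0.0297)² = 0.00352
δQ/Q = √(0.0693) = 0.263

0.263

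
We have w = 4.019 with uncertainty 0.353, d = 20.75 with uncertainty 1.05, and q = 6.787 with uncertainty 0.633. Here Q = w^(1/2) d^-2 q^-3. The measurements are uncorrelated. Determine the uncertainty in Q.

4.48e-06

Since Q is a product/quotient, work with relative uncertainties:
  (½·δw/w)² = (0.5×0.0878)² = 0.00193;  (-2·δd/d)² = (-2×0.0506)² = 0.0102;  (-3·δq/q)² = (-3×0.0933)² = 0.0783
δQ/Q = √(0.0905) = 0.301
Q = 1.489e-05, so δQ = 0.301 × 1.489e-05 = 4.48e-06.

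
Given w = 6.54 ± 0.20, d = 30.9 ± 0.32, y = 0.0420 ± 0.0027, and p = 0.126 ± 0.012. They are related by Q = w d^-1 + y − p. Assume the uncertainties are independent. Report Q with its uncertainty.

Let h = w·d^-1 = 0.212. δh/h = √((1·δw/w)² + (-1·δd/d)²) = √(0.000935 + 0.000107) = 0.0323, so δh = 0.00683.
Q = h + y − p: δQ = √(δh² + δy² + δp²) = √(4.67e-05 + 7.29e-06 + 0.000144) = 0.0141
Q = 0.128.

0.128 ± 0.0141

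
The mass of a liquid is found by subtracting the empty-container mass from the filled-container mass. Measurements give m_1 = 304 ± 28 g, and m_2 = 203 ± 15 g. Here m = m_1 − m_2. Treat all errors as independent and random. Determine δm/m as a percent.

31.5%

For a sum/difference, combine absolute errors in quadrature:
  (δm_1)² = 784;  (δm_2)² = 225
δm = √(1010) = 31.8 g
m = 101 g, so δm/m = 31.8/101 = 0.315.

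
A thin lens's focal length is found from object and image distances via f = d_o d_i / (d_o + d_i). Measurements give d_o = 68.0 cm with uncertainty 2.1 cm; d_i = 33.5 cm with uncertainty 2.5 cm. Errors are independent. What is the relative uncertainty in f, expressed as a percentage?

∂f/∂d_o = (d_i/(d_o+d_i))² = 0.109;  ∂f/∂d_i = (d_o/(d_o+d_i))² = 0.449
δf = √((∂f/∂d_o · δd_o)² + (∂f/∂d_i · δd_i)²) = √(0.0523 + 1.26) = 1.15 cm
f = 22.4 cm, so δf/f = 1.15/22.4 = 0.0510.

5.10%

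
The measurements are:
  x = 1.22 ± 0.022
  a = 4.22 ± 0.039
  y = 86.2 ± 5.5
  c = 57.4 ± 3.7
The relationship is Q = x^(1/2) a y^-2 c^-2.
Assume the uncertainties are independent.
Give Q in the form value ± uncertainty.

(1.90 ± 0.346) × 10^-7

Each factor contributes (exponent × relative error)² to (δQ/Q)²:
  (½·δx/x)² = (0.5×0.0180)² = 8.13e-05;  (1·δa/a)² = (1×0.00924)² = 8.54e-05;  (-2·δy/y)² = (-2×0.0638)² = 0.0163;  (-2·δc/c)² = (-2×0.0645)² = 0.0166
δQ/Q = √(0.0331) = 0.182
Q = 1.9e-07, so δQ = 0.182 × 1.9e-07 = 3.46e-08.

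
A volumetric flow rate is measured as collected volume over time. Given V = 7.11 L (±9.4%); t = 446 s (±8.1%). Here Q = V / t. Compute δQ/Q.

For a monomial Q ∝ V, t^-1, fractional errors add in quadrature:
  (1·δV/V)² = (1×0.0940)² = 0.00884;  (-1·δt/t)² = (-1×0.0810)² = 0.00656
δQ/Q = √(0.0154) = 0.124

0.124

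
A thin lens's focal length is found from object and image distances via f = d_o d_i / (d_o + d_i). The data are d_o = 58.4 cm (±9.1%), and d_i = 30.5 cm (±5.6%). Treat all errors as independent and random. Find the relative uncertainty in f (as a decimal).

∂f/∂d_o = (d_i/(d_o+d_i))² = 0.118;  ∂f/∂d_i = (d_o/(d_o+d_i))² = 0.432
δf = √((∂f/∂d_o · δd_o)² + (∂f/∂d_i · δd_i)²) = √(0.391 + 0.543) = 0.967 cm
f = 20.0 cm, so δf/f = 0.967/20.0 = 0.0482.

0.0482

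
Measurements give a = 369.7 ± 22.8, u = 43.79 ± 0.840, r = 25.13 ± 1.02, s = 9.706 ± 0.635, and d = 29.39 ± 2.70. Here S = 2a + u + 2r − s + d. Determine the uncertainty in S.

For a sum/difference, combine absolute errors in quadrature:
  (2·δa)² = 2080;  (δu)² = 0.706;  (2·δr)² = 4.16;  (δs)² = 0.403;  (δd)² = 7.29
δS = √(2090) = 45.7

45.7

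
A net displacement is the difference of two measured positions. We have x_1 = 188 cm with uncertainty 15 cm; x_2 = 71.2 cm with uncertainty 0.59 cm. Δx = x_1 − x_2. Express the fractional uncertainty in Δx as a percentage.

Each term contributes (cᵢ δxᵢ)² to (δΔx)²:
  (δx_1)² = 225;  (δx_2)² = 0.348
δΔx = √(225) = 15.0 cm
Δx = 117 cm, so δΔx/Δx = 15.0/117 = 0.129.

12.9%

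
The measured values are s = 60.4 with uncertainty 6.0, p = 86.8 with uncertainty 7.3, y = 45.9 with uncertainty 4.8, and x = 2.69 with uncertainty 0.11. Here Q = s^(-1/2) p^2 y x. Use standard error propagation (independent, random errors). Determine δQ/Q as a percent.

20.8%

Since Q is a product/quotient, work with relative uncertainties:
  (−½·δs/s)² = (-0.5×0.0993)² = 0.00247;  (2·δp/p)² = (2×0.0841)² = 0.0283;  (1·δy/y)² = (1×0.105)² = 0.0109;  (1·δx/x)² = (1×0.0409)² = 0.00167
δQ/Q = √(0.0434) = 0.208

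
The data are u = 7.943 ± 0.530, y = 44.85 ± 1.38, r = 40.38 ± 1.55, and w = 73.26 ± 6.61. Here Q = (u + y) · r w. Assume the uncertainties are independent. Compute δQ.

Let h = u + y = 52.79. δh = √(δu² + δy²) = √(0.281 + 1.90) = 1.48, so δh/h = 0.0280.
Q is then a monomial in h, r, w:
δQ/Q = √((δh/h)² + (1·δr/r)² + (1·δw/w)²) = √(0.000784 + 0.00147 + 0.00814) = 0.102
Q = 156200, so δQ = 0.102 × 156200 = 15900.

15900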